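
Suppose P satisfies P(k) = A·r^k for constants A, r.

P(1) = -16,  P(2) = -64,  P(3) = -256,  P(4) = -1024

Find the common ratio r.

Consecutive ratio: -64/(-16) = 4, and -256/(-64) = 4, so r = 4.
Then A·4^1 = -16 gives A = -4, and P(k) = -4·4^k.

4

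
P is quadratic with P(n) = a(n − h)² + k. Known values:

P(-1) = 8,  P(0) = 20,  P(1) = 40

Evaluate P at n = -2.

4

First differences 12, 20; second difference 8 = 2a, so a = 4.
Expanding, the n-coefficient is −2ah = -8h; matching it to the data gives h = -2, and then k = 4.
So P(n) = 4(n + 2)² + 4.
P(-2) = 4·0² + 4 = 4.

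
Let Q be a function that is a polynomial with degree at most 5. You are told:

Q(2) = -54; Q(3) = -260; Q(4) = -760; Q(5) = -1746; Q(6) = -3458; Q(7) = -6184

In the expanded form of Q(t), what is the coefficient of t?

First differences: -206, -500, -986, -1712, -2726. Second differences: -294, -486, -726, -1014. Third differences: -192, -240, -288. Fourth differences: -48, -48.
Level-4 differences are constant, so Q has degree 4.
Fitting a degree-4 polynomial gives Q(t) = -2t^4 - 4t³ - t² + 5t + 4.
The coefficient of t is 5.

5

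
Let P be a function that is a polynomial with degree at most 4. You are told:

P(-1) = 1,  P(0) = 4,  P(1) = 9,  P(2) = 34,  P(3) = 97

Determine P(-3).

-71

Write P(n) = an^4 + bn³ + cn² + dn + e; the 5 given values yield a linear system in the 5 coefficients.
Solving, the leading coefficient vanishes, and P(n) = 3n³ + n² + n + 4.
Then P(-3) = -71.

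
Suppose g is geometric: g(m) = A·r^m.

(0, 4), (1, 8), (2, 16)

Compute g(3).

Consecutive ratio: 8/4 = 2, and 16/8 = 2, so r = 2.
Then A·2^0 = 4 gives A = 4, and g(m) = 4·2^m.
g(3) = 4·2^3 = 32.

32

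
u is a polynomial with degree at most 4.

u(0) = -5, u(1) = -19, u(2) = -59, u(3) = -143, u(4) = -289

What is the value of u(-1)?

Write u(t) = at^4 + bt³ + ct² + dt + e; the 5 given values yield a linear system in the 5 coefficients.
Solving, the leading coefficient vanishes, and u(t) = -3t³ - 4t² - 7t - 5.
Then u(-1) = 1.

1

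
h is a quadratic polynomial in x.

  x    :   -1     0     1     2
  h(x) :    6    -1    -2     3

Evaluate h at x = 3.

First differences: -7, -1, 5. Second differences: 6, 6.
Level-2 differences are constant, so h has degree 2.
Extending the table by one column gives the next first difference 11, so h(3) = 3 + 11 = 14.

14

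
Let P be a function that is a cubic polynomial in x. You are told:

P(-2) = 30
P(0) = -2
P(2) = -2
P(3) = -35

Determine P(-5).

Write P(x) = ax³ + bx² + cx + d; the 4 given values yield a linear system in the 4 coefficients.
Solving, P(x) = -3x³ + 4x² + 4x - 2.
Then P(-5) = 453.

453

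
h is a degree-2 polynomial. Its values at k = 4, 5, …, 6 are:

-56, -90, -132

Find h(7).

Write h(k) = ak² + bk + c; the 3 given values yield a linear system in the 3 coefficients.
Solving, h(k) = -4k² + 2k.
Then h(7) = -182.

-182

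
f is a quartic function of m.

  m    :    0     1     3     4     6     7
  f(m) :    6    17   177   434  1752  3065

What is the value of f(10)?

Write f(m) = am^4 + bm³ + cm² + dm + e; the 6 given values yield a linear system in the 5 coefficients.
Solving, f(m) = m^4 + m³ + 6m² + 3m + 6.
Then f(10) = 11636.

11636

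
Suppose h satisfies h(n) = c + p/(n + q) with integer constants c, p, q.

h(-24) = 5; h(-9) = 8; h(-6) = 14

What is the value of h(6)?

2

(h(n) − c)(n + q) = p for each data point; the three points give a linear system in c and q, then p follows.
Solving: c = 4, q = 4, p = -20, so h(n) = 4 − 20/(n + 4).
Then h(6) = 4 − 20/10 = 2.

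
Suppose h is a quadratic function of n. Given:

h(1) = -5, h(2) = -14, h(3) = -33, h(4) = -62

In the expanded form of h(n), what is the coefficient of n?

6

First differences: -9, -19, -29. Second differences: -10, -10.
Level-2 differences are constant, so h has degree 2.
Fitting a degree-2 polynomial gives h(n) = -5n² + 6n - 6.
The coefficient of n is 6.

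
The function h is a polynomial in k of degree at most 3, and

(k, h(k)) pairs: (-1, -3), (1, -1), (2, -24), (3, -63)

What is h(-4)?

-126

Write h(k) = ak³ + bk² + ck + d; the 4 given values yield a linear system in the 4 coefficients.
Solving, the leading coefficient vanishes, and h(k) = -8k² + k + 6.
Then h(-4) = -126.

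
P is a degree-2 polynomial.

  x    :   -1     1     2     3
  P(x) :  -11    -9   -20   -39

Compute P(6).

-144

Write P(x) = ax² + bx + c; the 4 given values yield a linear system in the 3 coefficients.
Solving, P(x) = -4x² + x - 6.
Then P(6) = -144.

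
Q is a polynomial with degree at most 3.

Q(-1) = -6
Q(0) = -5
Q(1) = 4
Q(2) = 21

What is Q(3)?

Write Q(m) = am³ + bm² + cm + d; the 4 given values yield a linear system in the 4 coefficients.
Solving, the leading coefficient vanishes, and Q(m) = 4m² + 5m - 5.
Then Q(3) = 46.

46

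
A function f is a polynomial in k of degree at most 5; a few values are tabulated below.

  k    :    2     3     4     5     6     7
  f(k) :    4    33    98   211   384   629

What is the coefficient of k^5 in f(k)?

First differences: 29, 65, 113, 173, 245. Second differences: 36, 48, 60, 72. Third differences: 12, 12, 12.
Level-3 differences are constant, so f has degree 3.
Fitting a degree-3 polynomial gives f(k) = 2k³ - 9k + 6.
The coefficient of k^5 is 0.

0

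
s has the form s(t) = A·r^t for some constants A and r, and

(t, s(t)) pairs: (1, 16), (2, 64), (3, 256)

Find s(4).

Consecutive ratio: 64/16 = 4, and 256/64 = 4, so r = 4.
Then A·4^1 = 16 gives A = 4, and s(t) = 4·4^t.
s(4) = 4·4^4 = 1024.

1024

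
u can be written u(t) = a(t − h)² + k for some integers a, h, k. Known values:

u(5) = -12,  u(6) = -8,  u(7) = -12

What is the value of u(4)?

-24

First differences 4, -4; second difference -8 = 2a, so a = -4.
Expanding, the t-coefficient is −2ah = 8h; matching it to the data gives h = 6, and then k = -8.
So u(t) = -4(t − 6)² − 8.
u(4) = -4·(-2)² − 8 = -24.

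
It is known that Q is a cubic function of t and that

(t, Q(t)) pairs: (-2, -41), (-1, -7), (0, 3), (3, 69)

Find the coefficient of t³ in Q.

Write Q(t) = at³ + bt² + ct + d; the 4 given values yield a linear system in the 4 coefficients.
Solving, Q(t) = 3t³ - 3t² + 4t + 3.
The coefficient of t³ is 3.

3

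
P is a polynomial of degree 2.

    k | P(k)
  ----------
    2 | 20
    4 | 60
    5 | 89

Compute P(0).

Write P(k) = ak² + bk + c; the 3 given values yield a linear system in the 3 coefficients.
Solving, P(k) = 3k² + 2k + 4.
Then P(0) = 4.

4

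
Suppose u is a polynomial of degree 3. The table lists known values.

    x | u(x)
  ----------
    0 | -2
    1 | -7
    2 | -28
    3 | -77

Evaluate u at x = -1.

-1

Write u(x) = ax³ + bx² + cx + d; the 4 given values yield a linear system in the 4 coefficients.
Solving, u(x) = -2x³ - 2x² - x - 2.
Then u(-1) = -1.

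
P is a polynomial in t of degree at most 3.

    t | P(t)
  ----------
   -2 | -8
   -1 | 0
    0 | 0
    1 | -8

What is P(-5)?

-80

Write P(t) = at³ + bt² + ct + d; the 4 given values yield a linear system in the 4 coefficients.
Solving, the leading coefficient vanishes, and P(t) = -4t² - 4t.
Then P(-5) = -80.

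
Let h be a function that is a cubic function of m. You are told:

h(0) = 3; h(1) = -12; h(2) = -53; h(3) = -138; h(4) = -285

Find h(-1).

Write h(m) = am³ + bm² + cm + d; the 5 given values yield a linear system in the 4 coefficients.
Solving, h(m) = -3m³ - 4m² - 8m + 3.
Then h(-1) = 10.

10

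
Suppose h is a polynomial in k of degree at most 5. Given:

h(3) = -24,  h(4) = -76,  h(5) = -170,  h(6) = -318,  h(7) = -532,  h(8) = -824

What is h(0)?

0

First differences: -52, -94, -148, -214, -292. Second differences: -42, -54, -66, -78. Third differences: -12, -12, -12.
Level-3 differences are constant, so h has degree 3.
Fitting a degree-3 polynomial gives h(k) = -2k³ + 3k² + k.
The constant term is h(0) = 0.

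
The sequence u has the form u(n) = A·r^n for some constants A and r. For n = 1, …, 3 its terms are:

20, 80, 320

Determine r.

4

Consecutive ratio: 80/20 = 4, and 320/80 = 4, so r = 4.
Then A·4^1 = 20 gives A = 5, and u(n) = 5·4^n.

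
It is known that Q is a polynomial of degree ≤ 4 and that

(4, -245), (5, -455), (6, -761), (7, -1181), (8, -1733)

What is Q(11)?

-4361

First differences: -210, -306, -420, -552. Second differences: -96, -114, -132. Third differences: -18, -18.
Level-3 differences are constant, so Q has degree 3.
Fitting a degree-3 polynomial gives Q(x) = -3x³ - 3x² - 5.
Then Q(11) = -4361.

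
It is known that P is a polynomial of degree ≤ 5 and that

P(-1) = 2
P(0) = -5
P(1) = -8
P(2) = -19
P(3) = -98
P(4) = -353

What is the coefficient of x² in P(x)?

4

Write P(x) = ax^5 + bx^4 + cx³ + dx² + ex + p; the 6 given values yield a linear system in the 6 coefficients.
Solving, the leading coefficient vanishes, and P(x) = -2x^4 + 2x³ + 4x² - 7x - 5.
The coefficient of x² is 4.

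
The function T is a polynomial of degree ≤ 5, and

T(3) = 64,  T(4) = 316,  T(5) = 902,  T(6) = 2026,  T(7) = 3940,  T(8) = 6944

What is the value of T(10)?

17662

First differences: 252, 586, 1124, 1914, 3004. Second differences: 334, 538, 790, 1090. Third differences: 204, 252, 300. Fourth differences: 48, 48.
Level-4 differences are constant, so T has degree 4.
Fitting a degree-4 polynomial gives T(t) = 2t^4 - 2t³ - 3t² - 3t - 8.
Then T(10) = 17662.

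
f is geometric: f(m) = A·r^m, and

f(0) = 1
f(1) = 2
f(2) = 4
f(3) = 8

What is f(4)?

Consecutive ratio: 2/1 = 2, and 4/2 = 2, so r = 2.
Then A·2^0 = 1 gives A = 1, and f(m) = 1·2^m.
f(4) = 1·2^4 = 16.

16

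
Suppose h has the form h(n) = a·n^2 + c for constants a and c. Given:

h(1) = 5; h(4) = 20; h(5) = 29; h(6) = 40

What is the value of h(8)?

From h(1) = 5 and h(4) = 20: 1a + c = 5 and 16a + c = 20.
Subtracting: 15a = 15, so a = 1; then c = 5 − 1·1 = 4.
So h(n) = 1n² + 4, and h(8) = 68.

68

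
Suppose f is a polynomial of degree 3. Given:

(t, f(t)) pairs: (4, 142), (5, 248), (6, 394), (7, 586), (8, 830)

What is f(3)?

First differences: 106, 146, 192, 244. Second differences: 40, 46, 52. Third differences: 6, 6.
Level-3 differences are constant, so f has degree 3.
Fitting a degree-3 polynomial gives f(t) = t³ + 5t² - 2.
Then f(3) = 70.

70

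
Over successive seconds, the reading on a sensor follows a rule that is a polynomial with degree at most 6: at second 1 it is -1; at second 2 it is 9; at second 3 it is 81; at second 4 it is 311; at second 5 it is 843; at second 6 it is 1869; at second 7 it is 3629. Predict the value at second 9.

Write the value at x as f(x).
First differences: 10, 72, 230, 532, 1026, 1760. Second differences: 62, 158, 302, 494, 734. Third differences: 96, 144, 192, 240. Fourth differences: 48, 48, 48.
Level-4 differences are constant, so f has degree 4.
Fitting a degree-4 polynomial gives f(x) = 2x^4 - 4x³ + 5x² - 7x + 3.
Then f(9) = 10551.

10551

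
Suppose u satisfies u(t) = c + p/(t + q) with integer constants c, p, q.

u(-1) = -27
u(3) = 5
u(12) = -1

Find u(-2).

-15

(u(t) − c)(t + q) = p for each data point; the three points give a linear system in c and q, then p follows.
Solving: c = -3, q = 0, p = 24, so u(t) = -3 + 24/(t + 0).
Then u(-2) = -3 + 24/(-2) = -15.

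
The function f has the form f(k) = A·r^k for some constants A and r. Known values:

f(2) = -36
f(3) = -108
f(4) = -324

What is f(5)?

-972

Consecutive ratio: -108/(-36) = 3, and -324/(-108) = 3, so r = 3.
Then A·3^2 = -36 gives A = -4, and f(k) = -4·3^k.
f(5) = -4·3^5 = -972.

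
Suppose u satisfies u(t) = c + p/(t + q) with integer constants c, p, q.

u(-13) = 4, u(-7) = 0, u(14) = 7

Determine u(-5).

-12

(u(t) − c)(t + q) = p for each data point; the three points give a linear system in c and q, then p follows.
Solving: c = 6, q = 4, p = 18, so u(t) = 6 + 18/(t + 4).
Then u(-5) = 6 + 18/(-1) = -12.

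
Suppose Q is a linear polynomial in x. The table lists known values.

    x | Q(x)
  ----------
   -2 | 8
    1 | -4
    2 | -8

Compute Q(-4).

16

Write Q(x) = ax + b; the 3 given values yield a linear system in the 2 coefficients.
Solving, Q(x) = -4x.
Then Q(-4) = 16.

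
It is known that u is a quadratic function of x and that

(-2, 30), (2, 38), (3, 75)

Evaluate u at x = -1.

11

Write u(x) = ax² + bx + c; the 3 given values yield a linear system in the 3 coefficients.
Solving, u(x) = 7x² + 2x + 6.
Then u(-1) = 11.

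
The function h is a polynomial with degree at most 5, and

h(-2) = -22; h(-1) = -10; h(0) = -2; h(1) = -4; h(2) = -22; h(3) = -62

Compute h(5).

First differences: 12, 8, -2, -18, -40. Second differences: -4, -10, -16, -22. Third differences: -6, -6, -6.
Level-3 differences are constant, so h has degree 3.
Fitting a degree-3 polynomial gives h(x) = -x³ - 5x² + 4x - 2.
Then h(5) = -232.

-232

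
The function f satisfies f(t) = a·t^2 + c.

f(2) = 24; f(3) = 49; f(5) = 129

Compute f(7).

249

From f(2) = 24 and f(3) = 49: 4a + c = 24 and 9a + c = 49.
Subtracting: 5a = 25, so a = 5; then c = 24 − 5·4 = 4.
So f(t) = 5t² + 4, and f(7) = 249.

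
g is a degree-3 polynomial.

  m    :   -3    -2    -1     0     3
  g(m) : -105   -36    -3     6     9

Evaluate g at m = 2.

Write g(m) = am³ + bm² + cm + d; the 5 given values yield a linear system in the 4 coefficients.
Solving, g(m) = 2m³ - 6m² + m + 6.
Then g(2) = 0.

0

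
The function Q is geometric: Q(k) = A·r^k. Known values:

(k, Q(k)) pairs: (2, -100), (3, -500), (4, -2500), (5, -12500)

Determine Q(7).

-312500

Consecutive ratio: -500/(-100) = 5, and -2500/(-500) = 5, so r = 5.
Then A·5^2 = -100 gives A = -4, and Q(k) = -4·5^k.
Q(7) = -4·5^7 = -312500.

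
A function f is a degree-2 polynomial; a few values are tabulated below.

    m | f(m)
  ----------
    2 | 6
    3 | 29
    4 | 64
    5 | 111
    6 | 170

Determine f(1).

-5

Write f(m) = am² + bm + c; the 5 given values yield a linear system in the 3 coefficients.
Solving, f(m) = 6m² - 7m - 4.
Then f(1) = -5.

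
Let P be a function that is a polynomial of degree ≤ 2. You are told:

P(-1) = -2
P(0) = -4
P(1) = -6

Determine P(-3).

First differences: -2, -2.
Level-1 differences are constant, so P has degree 1.
Fitting a degree-1 polynomial gives P(t) = -2t - 4.
Then P(-3) = 2.

2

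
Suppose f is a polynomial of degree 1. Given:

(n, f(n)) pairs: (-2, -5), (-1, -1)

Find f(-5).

-17

Write f(n) = an + b; the 2 given values yield a linear system in the 2 coefficients.
Solving, f(n) = 4n + 3.
Then f(-5) = -17.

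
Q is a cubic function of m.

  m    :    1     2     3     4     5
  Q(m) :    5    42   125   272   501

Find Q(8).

1860

First differences: 37, 83, 147, 229. Second differences: 46, 64, 82. Third differences: 18, 18.
Level-3 differences are constant, so Q has degree 3.
Fitting a degree-3 polynomial gives Q(m) = 3m³ + 5m² + m - 4.
Then Q(8) = 1860.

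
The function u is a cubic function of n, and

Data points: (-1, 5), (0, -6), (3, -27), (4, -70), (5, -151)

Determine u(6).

-282

Write u(n) = an³ + bn² + cn + d; the 5 given values yield a linear system in the 4 coefficients.
Solving, u(n) = -2n³ + 5n² - 4n - 6.
Then u(6) = -282.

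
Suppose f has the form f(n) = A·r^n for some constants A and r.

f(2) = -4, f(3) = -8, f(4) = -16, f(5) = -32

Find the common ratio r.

Consecutive ratio: -8/(-4) = 2, and -16/(-8) = 2, so r = 2.
Then A·2^2 = -4 gives A = -1, and f(n) = -1·2^n.

2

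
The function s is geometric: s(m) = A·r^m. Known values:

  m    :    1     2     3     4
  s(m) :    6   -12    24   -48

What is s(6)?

Consecutive ratio: -12/6 = -2, and 24/(-12) = -2, so r = -2.
Then A·(-2)^1 = 6 gives A = -3, and s(m) = -3·(-2)^m.
s(6) = -3·(-2)^6 = -192.

-192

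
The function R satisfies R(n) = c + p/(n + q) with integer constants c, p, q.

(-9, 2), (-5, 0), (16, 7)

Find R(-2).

(R(n) − c)(n + q) = p for each data point; the three points give a linear system in c and q, then p follows.
Solving: c = 5, q = -1, p = 30, so R(n) = 5 + 30/(n − 1).
Then R(-2) = 5 + 30/(-3) = -5.

-5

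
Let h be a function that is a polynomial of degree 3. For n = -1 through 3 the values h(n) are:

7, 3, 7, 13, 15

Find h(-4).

127

First differences: -4, 4, 6, 2. Second differences: 8, 2, -4. Third differences: -6, -6.
Level-3 differences are constant, so h has degree 3.
Fitting a degree-3 polynomial gives h(n) = -n³ + 4n² + n + 3.
Then h(-4) = 127.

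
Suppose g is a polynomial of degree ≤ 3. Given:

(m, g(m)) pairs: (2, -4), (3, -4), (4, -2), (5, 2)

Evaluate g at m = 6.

First differences: 0, 2, 4. Second differences: 2, 2.
Level-2 differences are constant, so g has degree 2.
Extending the table by one column gives the next first difference 6, so g(6) = 2 + 6 = 8.

8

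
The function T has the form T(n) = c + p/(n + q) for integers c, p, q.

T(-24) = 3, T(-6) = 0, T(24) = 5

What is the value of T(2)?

16

(T(n) − c)(n + q) = p for each data point; the three points give a linear system in c and q, then p follows.
Solving: c = 4, q = 0, p = 24, so T(n) = 4 + 24/(n + 0).
Then T(2) = 4 + 24/2 = 16.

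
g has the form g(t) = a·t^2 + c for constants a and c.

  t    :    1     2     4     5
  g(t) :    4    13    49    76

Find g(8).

From g(1) = 4 and g(2) = 13: 1a + c = 4 and 4a + c = 13.
Subtracting: 3a = 9, so a = 3; then c = 4 − 3·1 = 1.
So g(t) = 3t² + 1, and g(8) = 193.

193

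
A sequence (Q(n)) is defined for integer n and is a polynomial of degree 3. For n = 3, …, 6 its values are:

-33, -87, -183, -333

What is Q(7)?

Write Q(n) = an³ + bn² + cn + d; the 4 given values yield a linear system in the 4 coefficients.
Solving, Q(n) = -2n³ + 3n² - n - 3.
Then Q(7) = -549.

-549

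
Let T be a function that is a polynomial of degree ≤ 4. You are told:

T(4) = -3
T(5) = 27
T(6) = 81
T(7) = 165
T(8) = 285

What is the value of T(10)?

657

Write T(m) = am^4 + bm³ + cm² + dm + e; the 5 given values yield a linear system in the 5 coefficients.
Solving, the leading coefficient vanishes, and T(m) = m³ - 3m² - 4m - 3.
Then T(10) = 657.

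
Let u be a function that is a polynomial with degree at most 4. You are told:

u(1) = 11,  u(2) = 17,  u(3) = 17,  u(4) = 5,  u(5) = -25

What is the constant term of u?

First differences: 6, 0, -12, -30. Second differences: -6, -12, -18. Third differences: -6, -6.
Level-3 differences are constant, so u has degree 3.
Fitting a degree-3 polynomial gives u(k) = -k³ + 3k² + 4k + 5.
The constant term is u(0) = 5.

5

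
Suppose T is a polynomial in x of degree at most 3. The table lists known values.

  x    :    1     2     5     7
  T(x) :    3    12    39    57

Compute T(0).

Write T(x) = ax³ + bx² + cx + d; the 4 given values yield a linear system in the 4 coefficients.
Solving, the top 2 coefficients vanish, and T(x) = 9x - 6.
Then T(0) = -6.

-6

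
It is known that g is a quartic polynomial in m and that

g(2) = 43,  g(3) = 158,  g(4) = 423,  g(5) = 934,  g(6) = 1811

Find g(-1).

Write g(m) = am^4 + bm³ + cm² + dm + e; the 5 given values yield a linear system in the 5 coefficients.
Solving, g(m) = m^4 + 2m³ + 2m² + 2m - 1.
Then g(-1) = -2.

-2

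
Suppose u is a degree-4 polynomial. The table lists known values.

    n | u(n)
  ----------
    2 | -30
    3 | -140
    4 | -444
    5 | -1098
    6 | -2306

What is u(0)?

Write u(n) = an^4 + bn³ + cn² + dn + e; the 5 given values yield a linear system in the 5 coefficients.
Solving, u(n) = -2n^4 + 2n³ - 5n² + 7n - 8.
The constant term is u(0) = -8.

-8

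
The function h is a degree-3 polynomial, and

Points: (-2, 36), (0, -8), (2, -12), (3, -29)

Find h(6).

-284

Write h(k) = ak³ + bk² + ck + d; the 4 given values yield a linear system in the 4 coefficients.
Solving, h(k) = -2k³ + 5k² - 4k - 8.
Then h(6) = -284.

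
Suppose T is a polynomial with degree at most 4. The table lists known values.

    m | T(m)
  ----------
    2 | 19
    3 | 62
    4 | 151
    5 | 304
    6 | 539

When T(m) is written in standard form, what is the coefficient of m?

6

Write T(m) = am^4 + bm³ + cm² + dm + e; the 5 given values yield a linear system in the 5 coefficients.
Solving, the leading coefficient vanishes, and T(m) = 3m³ - 4m² + 6m - 1.
The coefficient of m is 6.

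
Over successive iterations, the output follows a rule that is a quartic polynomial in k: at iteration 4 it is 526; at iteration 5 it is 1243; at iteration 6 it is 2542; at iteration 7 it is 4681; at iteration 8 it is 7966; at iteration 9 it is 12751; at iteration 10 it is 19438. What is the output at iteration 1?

7

Write the value at k as T(k).
First differences: 717, 1299, 2139, 3285, 4785, 6687. Second differences: 582, 840, 1146, 1500, 1902. Third differences: 258, 306, 354, 402. Fourth differences: 48, 48, 48.
Level-4 differences are constant, so T has degree 4.
Fitting a degree-4 polynomial gives T(k) = 2k^4 - k³ + 4k² + 4k - 2.
Then T(1) = 7.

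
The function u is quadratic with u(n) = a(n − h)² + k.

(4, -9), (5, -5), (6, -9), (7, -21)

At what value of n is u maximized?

First differences 4, -4, -12; second difference -8 = 2a, so a = -4.
Expanding, the n-coefficient is −2ah = 8h; matching it to the data gives h = 5, and then k = -5.
So u(n) = -4(n − 5)² − 5.
Hence h = 5.

5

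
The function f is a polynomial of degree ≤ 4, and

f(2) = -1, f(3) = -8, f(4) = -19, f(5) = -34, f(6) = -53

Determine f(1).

Write f(x) = ax^4 + bx³ + cx² + dx + e; the 5 given values yield a linear system in the 5 coefficients.
Solving, the top 2 coefficients vanish, and f(x) = -2x² + 3x + 1.
Then f(1) = 2.

2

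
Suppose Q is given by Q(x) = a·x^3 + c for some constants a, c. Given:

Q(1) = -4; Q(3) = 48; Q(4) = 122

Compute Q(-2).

-22

From Q(1) = -4 and Q(3) = 48: 1a + c = -4 and 27a + c = 48.
Subtracting: 26a = 52, so a = 2; then c = -4 − 2·1 = -6.
So Q(x) = 2x³ − 6, and Q(-2) = -22.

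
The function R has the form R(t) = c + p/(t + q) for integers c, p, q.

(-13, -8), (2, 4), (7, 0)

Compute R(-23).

(R(t) − c)(t + q) = p for each data point; the three points give a linear system in c and q, then p follows.
Solving: c = -4, q = 3, p = 40, so R(t) = -4 + 40/(t + 3).
Then R(-23) = -4 + 40/(-20) = -6.

-6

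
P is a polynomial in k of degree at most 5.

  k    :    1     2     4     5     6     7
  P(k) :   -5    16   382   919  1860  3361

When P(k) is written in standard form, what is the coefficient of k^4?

1

Write P(k) = ak^5 + bk^4 + ck³ + dk² + ek + p; the 6 given values yield a linear system in the 6 coefficients.
Solving, the leading coefficient vanishes, and P(k) = k^4 + 4k³ - 9k² + 5k - 6.
The coefficient of k^4 is 1.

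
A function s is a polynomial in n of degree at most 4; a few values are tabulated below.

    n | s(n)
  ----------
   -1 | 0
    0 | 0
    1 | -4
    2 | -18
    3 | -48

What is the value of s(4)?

-100

First differences: 0, -4, -14, -30. Second differences: -4, -10, -16. Third differences: -6, -6.
Level-3 differences are constant, so s has degree 3.
Fitting a degree-3 polynomial gives s(n) = -n³ - 2n² - n.
Then s(4) = -100.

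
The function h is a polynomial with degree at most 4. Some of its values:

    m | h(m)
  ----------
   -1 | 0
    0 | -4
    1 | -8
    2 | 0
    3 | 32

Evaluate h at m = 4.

First differences: -4, -4, 8, 32. Second differences: 0, 12, 24. Third differences: 12, 12.
Level-3 differences are constant, so h has degree 3.
Fitting a degree-3 polynomial gives h(m) = 2m³ - 6m - 4.
Then h(4) = 100.

100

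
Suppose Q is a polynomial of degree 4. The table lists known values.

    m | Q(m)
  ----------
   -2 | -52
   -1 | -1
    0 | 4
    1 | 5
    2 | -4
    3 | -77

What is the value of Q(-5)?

First differences: 51, 5, 1, -9, -73. Second differences: -46, -4, -10, -64. Third differences: 42, -6, -54. Fourth differences: -48, -48.
Level-4 differences are constant, so Q has degree 4.
Fitting a degree-4 polynomial gives Q(m) = -2m^4 + 3m³ + 4.
Then Q(-5) = -1621.

-1621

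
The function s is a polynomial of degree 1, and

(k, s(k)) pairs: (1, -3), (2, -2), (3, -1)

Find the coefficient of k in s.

1

Write s(k) = ak + b; the 3 given values yield a linear system in the 2 coefficients.
Solving, s(k) = k - 4.
The coefficient of k is 1.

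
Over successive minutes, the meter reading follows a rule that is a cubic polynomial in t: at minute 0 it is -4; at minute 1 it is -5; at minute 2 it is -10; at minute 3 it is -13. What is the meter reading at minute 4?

Write the value at t as Q(t).
Write Q(t) = at³ + bt² + ct + d; the 4 given values yield a linear system in the 4 coefficients.
Solving, Q(t) = t³ - 5t² + 3t - 4.
Then Q(4) = -8.

-8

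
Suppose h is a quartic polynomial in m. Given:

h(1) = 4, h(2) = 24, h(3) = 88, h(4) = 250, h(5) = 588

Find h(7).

Write h(m) = am^4 + bm³ + cm² + dm + e; the 5 given values yield a linear system in the 5 coefficients.
Solving, h(m) = m^4 - m³ + 3m² + 3m - 2.
Then h(7) = 2224.

2224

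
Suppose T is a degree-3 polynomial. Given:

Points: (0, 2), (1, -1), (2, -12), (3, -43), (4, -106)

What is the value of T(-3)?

83

First differences: -3, -11, -31, -63. Second differences: -8, -20, -32. Third differences: -12, -12.
Level-3 differences are constant, so T has degree 3.
Fitting a degree-3 polynomial gives T(t) = -2t³ + 2t² - 3t + 2.
Then T(-3) = 83.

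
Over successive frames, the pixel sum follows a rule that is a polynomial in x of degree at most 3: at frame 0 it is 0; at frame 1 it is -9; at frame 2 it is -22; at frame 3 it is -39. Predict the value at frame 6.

-114

Write the value at x as P(x).
First differences: -9, -13, -17. Second differences: -4, -4.
Level-2 differences are constant, so P has degree 2.
Fitting a degree-2 polynomial gives P(x) = -2x² - 7x.
Then P(6) = -114.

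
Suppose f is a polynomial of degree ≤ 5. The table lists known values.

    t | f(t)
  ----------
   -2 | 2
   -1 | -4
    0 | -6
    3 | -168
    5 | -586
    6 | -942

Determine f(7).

-1420

Write f(t) = at^5 + bt^4 + ct³ + dt² + et + p; the 6 given values yield a linear system in the 6 coefficients.
Solving, the top 2 coefficients vanish, and f(t) = -3t³ - 7t² - 6t - 6.
Then f(7) = -1420.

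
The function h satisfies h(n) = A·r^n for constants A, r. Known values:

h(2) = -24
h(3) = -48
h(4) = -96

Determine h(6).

Consecutive ratio: -48/(-24) = 2, and -96/(-48) = 2, so r = 2.
Then A·2^2 = -24 gives A = -6, and h(n) = -6·2^n.
h(6) = -6·2^6 = -384.

-384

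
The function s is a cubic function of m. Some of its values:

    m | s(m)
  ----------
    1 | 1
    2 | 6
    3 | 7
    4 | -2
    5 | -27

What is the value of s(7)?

-149

First differences: 5, 1, -9, -25. Second differences: -4, -10, -16. Third differences: -6, -6.
Level-3 differences are constant, so s has degree 3.
Fitting a degree-3 polynomial gives s(m) = -m³ + 4m² - 2.
Then s(7) = -149.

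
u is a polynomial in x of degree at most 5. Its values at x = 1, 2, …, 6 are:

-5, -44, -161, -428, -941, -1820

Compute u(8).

First differences: -39, -117, -267, -513, -879. Second differences: -78, -150, -246, -366. Third differences: -72, -96, -120. Fourth differences: -24, -24.
Level-4 differences are constant, so u has degree 4.
Fitting a degree-4 polynomial gives u(x) = -x^4 - 2x³ - 2x² - 4x + 4.
Then u(8) = -5276.

-5276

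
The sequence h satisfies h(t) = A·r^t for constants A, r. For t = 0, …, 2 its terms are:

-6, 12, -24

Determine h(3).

Consecutive ratio: 12/(-6) = -2, and -24/12 = -2, so r = -2.
Then A·(-2)^0 = -6 gives A = -6, and h(t) = -6·(-2)^t.
h(3) = -6·(-2)^3 = 48.

48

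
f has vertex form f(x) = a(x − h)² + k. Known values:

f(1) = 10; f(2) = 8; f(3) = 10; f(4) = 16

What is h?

First differences -2, 2, 6; second difference 4 = 2a, so a = 2.
Expanding, the x-coefficient is −2ah = -4h; matching it to the data gives h = 2, and then k = 8.
So f(x) = 2(x − 2)² + 8.
Hence h = 2.

2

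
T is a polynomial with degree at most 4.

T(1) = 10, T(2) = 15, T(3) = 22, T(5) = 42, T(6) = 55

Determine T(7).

Write T(x) = ax^4 + bx³ + cx² + dx + e; the 5 given values yield a linear system in the 5 coefficients.
Solving, the top 2 coefficients vanish, and T(x) = x² + 2x + 7.
Then T(7) = 70.

70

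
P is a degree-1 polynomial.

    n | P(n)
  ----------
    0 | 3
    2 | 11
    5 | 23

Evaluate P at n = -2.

-5

Write P(n) = an + b; the 3 given values yield a linear system in the 2 coefficients.
Solving, P(n) = 4n + 3.
Then P(-2) = -5.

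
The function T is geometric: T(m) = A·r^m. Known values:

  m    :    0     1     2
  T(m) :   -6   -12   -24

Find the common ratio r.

Consecutive ratio: -12/(-6) = 2, and -24/(-12) = 2, so r = 2.
Then A·2^0 = -6 gives A = -6, and T(m) = -6·2^m.

2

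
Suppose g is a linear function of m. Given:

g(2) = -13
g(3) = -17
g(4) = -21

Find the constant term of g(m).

-5

First differences: -4, -4.
Level-1 differences are constant, so g has degree 1.
Fitting a degree-1 polynomial gives g(m) = -4m - 5.
The constant term is g(0) = -5.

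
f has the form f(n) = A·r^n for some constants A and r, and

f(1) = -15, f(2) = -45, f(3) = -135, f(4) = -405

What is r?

3

Consecutive ratio: -45/(-15) = 3, and -135/(-45) = 3, so r = 3.
Then A·3^1 = -15 gives A = -5, and f(n) = -5·3^n.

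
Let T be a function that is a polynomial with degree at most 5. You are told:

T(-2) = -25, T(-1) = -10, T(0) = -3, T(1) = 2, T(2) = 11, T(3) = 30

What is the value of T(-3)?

First differences: 15, 7, 5, 9, 19. Second differences: -8, -2, 4, 10. Third differences: 6, 6, 6.
Level-3 differences are constant, so T has degree 3.
Fitting a degree-3 polynomial gives T(t) = t³ - t² + 5t - 3.
Then T(-3) = -54.

-54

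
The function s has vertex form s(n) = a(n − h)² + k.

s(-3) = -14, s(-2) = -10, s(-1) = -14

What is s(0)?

-26

First differences 4, -4; second difference -8 = 2a, so a = -4.
Expanding, the n-coefficient is −2ah = 8h; matching it to the data gives h = -2, and then k = -10.
So s(n) = -4(n + 2)² − 10.
s(0) = -4·2² − 10 = -26.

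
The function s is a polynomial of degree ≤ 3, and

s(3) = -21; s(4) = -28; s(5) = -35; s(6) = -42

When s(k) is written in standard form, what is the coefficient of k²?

0

First differences: -7, -7, -7.
Level-1 differences are constant, so s has degree 1.
Fitting a degree-1 polynomial gives s(k) = -7k.
The coefficient of k² is 0.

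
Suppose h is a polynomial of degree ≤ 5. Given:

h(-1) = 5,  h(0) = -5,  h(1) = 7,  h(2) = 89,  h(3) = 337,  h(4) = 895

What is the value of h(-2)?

37

First differences: -10, 12, 82, 248, 558. Second differences: 22, 70, 166, 310. Third differences: 48, 96, 144. Fourth differences: 48, 48.
Level-4 differences are constant, so h has degree 4.
Fitting a degree-4 polynomial gives h(m) = 2m^4 + 4m³ + 9m² - 3m - 5.
Then h(-2) = 37.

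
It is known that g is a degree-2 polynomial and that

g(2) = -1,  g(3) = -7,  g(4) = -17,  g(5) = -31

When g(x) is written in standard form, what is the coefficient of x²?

-2

First differences: -6, -10, -14. Second differences: -4, -4.
Level-2 differences are constant, so g has degree 2.
Fitting a degree-2 polynomial gives g(x) = -2x² + 4x - 1.
The coefficient of x² is -2.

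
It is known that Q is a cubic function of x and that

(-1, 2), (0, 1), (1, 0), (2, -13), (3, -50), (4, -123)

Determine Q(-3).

52

Write Q(x) = ax³ + bx² + cx + d; the 6 given values yield a linear system in the 4 coefficients.
Solving, Q(x) = -2x³ + x + 1.
Then Q(-3) = 52.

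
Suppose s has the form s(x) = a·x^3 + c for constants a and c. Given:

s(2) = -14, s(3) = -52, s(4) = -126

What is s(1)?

0

From s(2) = -14 and s(3) = -52: 8a + c = -14 and 27a + c = -52.
Subtracting: 19a = -38, so a = -2; then c = -14 − (-2)·8 = 2.
So s(x) = -2x³ + 2, and s(1) = 0.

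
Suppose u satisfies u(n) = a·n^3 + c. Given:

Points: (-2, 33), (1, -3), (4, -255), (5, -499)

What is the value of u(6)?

From u(-2) = 33 and u(1) = -3: -8a + c = 33 and 1a + c = -3.
Subtracting: 9a = -36, so a = -4; then c = 33 − (-4)·(-8) = 1.
So u(n) = -4n³ + 1, and u(6) = -863.

-863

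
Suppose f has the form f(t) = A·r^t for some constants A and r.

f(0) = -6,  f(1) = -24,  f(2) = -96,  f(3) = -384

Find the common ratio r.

Consecutive ratio: -24/(-6) = 4, and -96/(-24) = 4, so r = 4.
Then A·4^0 = -6 gives A = -6, and f(t) = -6·4^t.

4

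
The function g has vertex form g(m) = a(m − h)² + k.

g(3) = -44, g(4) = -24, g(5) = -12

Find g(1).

-108

First differences 20, 12; second difference -8 = 2a, so a = -4.
Expanding, the m-coefficient is −2ah = 8h; matching it to the data gives h = 6, and then k = -8.
So g(m) = -4(m − 6)² − 8.
g(1) = -4·(-5)² − 8 = -108.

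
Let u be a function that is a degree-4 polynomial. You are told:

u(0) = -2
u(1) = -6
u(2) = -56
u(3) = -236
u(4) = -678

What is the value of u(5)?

Write u(m) = am^4 + bm³ + cm² + dm + e; the 5 given values yield a linear system in the 5 coefficients.
Solving, u(m) = -2m^4 - 2m³ - 3m² + 3m - 2.
Then u(5) = -1562.

-1562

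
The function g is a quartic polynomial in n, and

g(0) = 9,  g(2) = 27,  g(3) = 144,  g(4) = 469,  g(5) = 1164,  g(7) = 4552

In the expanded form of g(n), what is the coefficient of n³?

Write g(n) = an^4 + bn³ + cn² + dn + e; the 6 given values yield a linear system in the 5 coefficients.
Solving, g(n) = 2n^4 - n³ + 3n² - 9n + 9.
The coefficient of n³ is -1.

-1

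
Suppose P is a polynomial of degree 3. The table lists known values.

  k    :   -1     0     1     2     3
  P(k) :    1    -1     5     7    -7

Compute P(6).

-265

First differences: -2, 6, 2, -14. Second differences: 8, -4, -16. Third differences: -12, -12.
Level-3 differences are constant, so P has degree 3.
Fitting a degree-3 polynomial gives P(k) = -2k³ + 4k² + 4k - 1.
Then P(6) = -265.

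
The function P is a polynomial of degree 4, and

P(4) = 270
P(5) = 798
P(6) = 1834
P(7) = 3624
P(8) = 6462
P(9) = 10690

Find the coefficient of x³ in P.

-3

Write P(x) = ax^4 + bx³ + cx² + dx + e; the 6 given values yield a linear system in the 5 coefficients.
Solving, P(x) = 2x^4 - 3x³ - 3x² - 2.
The coefficient of x³ is -3.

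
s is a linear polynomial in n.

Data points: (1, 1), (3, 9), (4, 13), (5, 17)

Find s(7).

Write s(n) = an + b; the 4 given values yield a linear system in the 2 coefficients.
Solving, s(n) = 4n - 3.
Then s(7) = 25.

25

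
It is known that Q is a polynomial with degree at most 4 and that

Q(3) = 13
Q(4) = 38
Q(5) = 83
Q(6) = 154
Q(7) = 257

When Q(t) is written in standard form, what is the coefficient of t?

Write Q(t) = at^4 + bt³ + ct² + dt + e; the 5 given values yield a linear system in the 5 coefficients.
Solving, the leading coefficient vanishes, and Q(t) = t³ - 2t² + 2t - 2.
The coefficient of t is 2.

2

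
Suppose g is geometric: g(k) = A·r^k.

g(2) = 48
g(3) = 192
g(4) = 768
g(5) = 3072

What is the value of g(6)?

12288

Consecutive ratio: 192/48 = 4, and 768/192 = 4, so r = 4.
Then A·4^2 = 48 gives A = 3, and g(k) = 3·4^k.
g(6) = 3·4^6 = 12288.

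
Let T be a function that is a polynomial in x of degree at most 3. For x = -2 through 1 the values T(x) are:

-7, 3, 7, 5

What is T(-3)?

Write T(x) = ax³ + bx² + cx + d; the 4 given values yield a linear system in the 4 coefficients.
Solving, the leading coefficient vanishes, and T(x) = -3x² + x + 7.
Then T(-3) = -23.

-23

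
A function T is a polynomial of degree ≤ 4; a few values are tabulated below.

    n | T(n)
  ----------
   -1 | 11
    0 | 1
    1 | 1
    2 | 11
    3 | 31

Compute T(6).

Write T(n) = an^4 + bn³ + cn² + dn + e; the 5 given values yield a linear system in the 5 coefficients.
Solving, the top 2 coefficients vanish, and T(n) = 5n² - 5n + 1.
Then T(6) = 151.

151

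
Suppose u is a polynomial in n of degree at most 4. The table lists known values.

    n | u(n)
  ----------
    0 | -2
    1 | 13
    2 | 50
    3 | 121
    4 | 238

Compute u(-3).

-35

First differences: 15, 37, 71, 117. Second differences: 22, 34, 46. Third differences: 12, 12.
Level-3 differences are constant, so u has degree 3.
Fitting a degree-3 polynomial gives u(n) = 2n³ + 5n² + 8n - 2.
Then u(-3) = -35.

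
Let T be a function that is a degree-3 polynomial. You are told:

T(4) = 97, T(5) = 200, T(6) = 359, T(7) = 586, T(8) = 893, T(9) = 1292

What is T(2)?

Write T(m) = am³ + bm² + cm + d; the 6 given values yield a linear system in the 4 coefficients.
Solving, T(m) = 2m³ - 2m² - m + 5.
Then T(2) = 11.

11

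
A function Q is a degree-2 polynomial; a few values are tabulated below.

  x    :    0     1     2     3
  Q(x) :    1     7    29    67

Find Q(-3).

First differences: 6, 22, 38. Second differences: 16, 16.
Level-2 differences are constant, so Q has degree 2.
Fitting a degree-2 polynomial gives Q(x) = 8x² - 2x + 1.
Then Q(-3) = 79.

79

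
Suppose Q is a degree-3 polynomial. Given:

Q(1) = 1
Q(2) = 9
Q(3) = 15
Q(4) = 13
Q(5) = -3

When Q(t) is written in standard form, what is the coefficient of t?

First differences: 8, 6, -2, -16. Second differences: -2, -8, -14. Third differences: -6, -6.
Level-3 differences are constant, so Q has degree 3.
Fitting a degree-3 polynomial gives Q(t) = -t³ + 5t² - 3.
The coefficient of t is 0.

0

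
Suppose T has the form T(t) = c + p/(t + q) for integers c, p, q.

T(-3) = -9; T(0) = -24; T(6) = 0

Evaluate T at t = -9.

-6

(T(t) − c)(t + q) = p for each data point; the three points give a linear system in c and q, then p follows.
Solving: c = -4, q = -1, p = 20, so T(t) = -4 + 20/(t − 1).
Then T(-9) = -4 + 20/(-10) = -6.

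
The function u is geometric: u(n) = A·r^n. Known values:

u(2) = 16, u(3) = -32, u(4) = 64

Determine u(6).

256

Consecutive ratio: -32/16 = -2, and 64/(-32) = -2, so r = -2.
Then A·(-2)^2 = 16 gives A = 4, and u(n) = 4·(-2)^n.
u(6) = 4·(-2)^6 = 256.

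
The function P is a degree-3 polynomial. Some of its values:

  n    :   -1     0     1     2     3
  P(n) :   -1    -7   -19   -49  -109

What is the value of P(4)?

Write P(n) = an³ + bn² + cn + d; the 5 given values yield a linear system in the 4 coefficients.
Solving, P(n) = -2n³ - 3n² - 7n - 7.
Then P(4) = -211.

-211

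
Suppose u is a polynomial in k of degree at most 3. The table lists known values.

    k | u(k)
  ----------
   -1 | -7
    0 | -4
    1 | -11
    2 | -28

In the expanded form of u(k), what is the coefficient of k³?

0

First differences: 3, -7, -17. Second differences: -10, -10.
Level-2 differences are constant, so u has degree 2.
Fitting a degree-2 polynomial gives u(k) = -5k² - 2k - 4.
The coefficient of k³ is 0.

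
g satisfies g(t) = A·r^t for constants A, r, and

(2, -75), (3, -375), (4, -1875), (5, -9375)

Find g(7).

-234375

Consecutive ratio: -375/(-75) = 5, and -1875/(-375) = 5, so r = 5.
Then A·5^2 = -75 gives A = -3, and g(t) = -3·5^t.
g(7) = -3·5^7 = -234375.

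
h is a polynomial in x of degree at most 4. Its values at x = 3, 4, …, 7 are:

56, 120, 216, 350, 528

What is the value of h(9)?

1040

First differences: 64, 96, 134, 178. Second differences: 32, 38, 44. Third differences: 6, 6.
Level-3 differences are constant, so h has degree 3.
Fitting a degree-3 polynomial gives h(x) = x³ + 4x² - x - 4.
Then h(9) = 1040.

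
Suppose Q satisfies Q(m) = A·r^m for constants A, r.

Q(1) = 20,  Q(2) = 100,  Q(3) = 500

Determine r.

5

Consecutive ratio: 100/20 = 5, and 500/100 = 5, so r = 5.
Then A·5^1 = 20 gives A = 4, and Q(m) = 4·5^m.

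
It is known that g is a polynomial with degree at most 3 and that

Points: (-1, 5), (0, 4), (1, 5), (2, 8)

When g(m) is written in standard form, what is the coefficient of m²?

Write g(m) = am³ + bm² + cm + d; the 4 given values yield a linear system in the 4 coefficients.
Solving, the leading coefficient vanishes, and g(m) = m² + 4.
The coefficient of m² is 1.

1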